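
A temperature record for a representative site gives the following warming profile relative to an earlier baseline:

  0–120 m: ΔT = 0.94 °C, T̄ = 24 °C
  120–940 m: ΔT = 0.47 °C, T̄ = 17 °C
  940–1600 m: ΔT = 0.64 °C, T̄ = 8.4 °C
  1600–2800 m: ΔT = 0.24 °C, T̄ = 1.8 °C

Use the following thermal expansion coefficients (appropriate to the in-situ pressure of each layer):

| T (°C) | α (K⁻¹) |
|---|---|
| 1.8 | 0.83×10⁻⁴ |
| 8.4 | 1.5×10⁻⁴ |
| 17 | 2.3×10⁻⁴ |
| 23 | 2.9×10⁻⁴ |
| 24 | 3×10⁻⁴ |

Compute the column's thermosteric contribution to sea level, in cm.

Layer 1 at 24 °C → α = 3×10⁻⁴ K⁻¹
Layer 2 at 17 °C → α = 2.3×10⁻⁴ K⁻¹
Layer 3 at 8.4 °C → α = 1.5×10⁻⁴ K⁻¹
Layer 4 at 1.8 °C → α = 0.83×10⁻⁴ K⁻¹
0–120 m: 3×10⁻⁴ × 120 × 0.94 = 0.03384 m
120–940 m: 0.47 × 820 × 2.3×10⁻⁴ = 0.088642 m
940–1600 m: 1.5×10⁻⁴ × 0.64 × 660 = 0.06336 m
Layer 4: 0.83×10⁻⁴ × 1200 × 0.24 = 0.023904 m
Δh = 0.03384 + 0.088642 + 0.06336 + 0.023904 = 0.209746 m

about 21 cm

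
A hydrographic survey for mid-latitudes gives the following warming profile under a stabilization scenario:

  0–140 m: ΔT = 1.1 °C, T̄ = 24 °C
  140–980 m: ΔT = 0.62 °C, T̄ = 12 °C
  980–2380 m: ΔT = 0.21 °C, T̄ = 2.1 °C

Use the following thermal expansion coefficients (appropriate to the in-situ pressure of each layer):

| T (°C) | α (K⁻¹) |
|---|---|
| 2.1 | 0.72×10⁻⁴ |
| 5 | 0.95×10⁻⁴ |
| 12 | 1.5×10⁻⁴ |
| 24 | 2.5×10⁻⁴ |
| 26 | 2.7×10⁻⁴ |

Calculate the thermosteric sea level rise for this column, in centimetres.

Δh = 13.8 cm

Layer 1 at 24 °C → α = 2.5×10⁻⁴ K⁻¹
Layer 2 at 12 °C → α = 1.5×10⁻⁴ K⁻¹
Layer 3 at 2.1 °C → α = 0.72×10⁻⁴ K⁻¹
Layer 1: 1.1 × 2.5×10⁻⁴ × 140 = 0.03850 m
1.5×10⁻⁴ × 840 × 0.62 = 0.07812 m
980–2380 m: 0.21 × 1400 × 0.72×10⁻⁴ = 0.021168 m
Δh = 0.03850 + 0.07812 + 0.021168 = 0.137788 m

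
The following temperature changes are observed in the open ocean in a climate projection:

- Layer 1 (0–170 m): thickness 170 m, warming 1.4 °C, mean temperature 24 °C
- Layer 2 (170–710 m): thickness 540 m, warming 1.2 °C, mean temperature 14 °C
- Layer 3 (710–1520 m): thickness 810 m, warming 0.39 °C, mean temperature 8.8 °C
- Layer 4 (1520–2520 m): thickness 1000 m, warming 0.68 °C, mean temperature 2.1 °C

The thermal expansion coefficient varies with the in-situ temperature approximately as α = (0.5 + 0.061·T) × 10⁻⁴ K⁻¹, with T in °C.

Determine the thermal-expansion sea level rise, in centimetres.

Layer 1: α = (0.5 + 0.061×24)×10⁻⁴ = 1.964×10⁻⁴ K⁻¹
Layer 2: α = (0.5 + 0.061×14)×10⁻⁴ = 1.354×10⁻⁴ K⁻¹
Layer 3: α = (0.5 + 0.061×8.8)×10⁻⁴ = 1.0368×10⁻⁴ K⁻¹
Layer 4: α = (0.5 + 0.061×2.1)×10⁻⁴ = 0.6281×10⁻⁴ K⁻¹
Layer 1: 1.4 × 170 × 1.964×10⁻⁴ = 0.0467432 m
Layer 2: 540 × 1.2 × 1.354×10⁻⁴ = 0.0877392 m
Layer 3: 1.0368×10⁻⁴ × 810 × 0.39 = 0.032752512 m
0.6281×10⁻⁴ × 1000 × 0.68 = 0.0427108 m
Δh = 0.0467432 + 0.0877392 + 0.032752512 + 0.0427108 = 0.209945712 m

Δh ≈ 21.0 cm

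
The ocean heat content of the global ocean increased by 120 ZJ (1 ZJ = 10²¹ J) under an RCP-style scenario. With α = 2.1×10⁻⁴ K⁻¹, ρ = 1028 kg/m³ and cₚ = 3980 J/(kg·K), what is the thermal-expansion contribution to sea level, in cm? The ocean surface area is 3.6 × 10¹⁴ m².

Δh ≈ 1.71 cm

Per unit area: Q = 120×10²¹ / (3.6×10¹⁴) ≈ 3.333×10⁸ J/m²
Δh = αQ/(ρcₚ) = 2.1×10⁻⁴ × 3.333×10⁸ / (1028 × 3980) ≈ 0.017107 m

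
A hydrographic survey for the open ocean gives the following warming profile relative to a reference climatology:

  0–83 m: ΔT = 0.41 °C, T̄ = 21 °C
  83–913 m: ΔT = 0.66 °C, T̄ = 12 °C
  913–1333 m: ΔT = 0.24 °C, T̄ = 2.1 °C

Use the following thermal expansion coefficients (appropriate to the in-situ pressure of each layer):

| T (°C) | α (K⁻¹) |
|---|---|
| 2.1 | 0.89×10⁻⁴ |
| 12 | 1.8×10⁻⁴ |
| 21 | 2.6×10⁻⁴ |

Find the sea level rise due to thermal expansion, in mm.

Layer 1 at 21 °C → α = 2.6×10⁻⁴ K⁻¹
Layer 2 at 12 °C → α = 1.8×10⁻⁴ K⁻¹
Layer 3 at 2.1 °C → α = 0.89×10⁻⁴ K⁻¹
0–83 m: 83 × 2.6×10⁻⁴ × 0.41 = 0.0088478 m
Layer 2: 1.8×10⁻⁴ × 0.66 × 830 = 0.098604 m
0.89×10⁻⁴ × 0.24 × 420 = 0.0089712 m
Δh = 0.0088478 + 0.098604 + 0.0089712 = 0.116423 m

about 120 mm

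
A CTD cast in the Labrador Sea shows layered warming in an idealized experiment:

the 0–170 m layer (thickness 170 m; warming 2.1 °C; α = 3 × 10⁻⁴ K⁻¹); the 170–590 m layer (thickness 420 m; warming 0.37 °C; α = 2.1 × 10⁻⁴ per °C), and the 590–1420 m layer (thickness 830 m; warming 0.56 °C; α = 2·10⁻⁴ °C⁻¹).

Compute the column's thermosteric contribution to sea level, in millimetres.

about 233 mm

0–170 m: 2.1 × 170 × 3×10⁻⁴ = 0.10710 m
420 × 2.1×10⁻⁴ × 0.37 = 0.032634 m
830 × 2×10⁻⁴ × 0.56 = 0.09296 m
Δh = 0.10710 + 0.032634 + 0.09296 = 0.232694 m ≈ 233 mm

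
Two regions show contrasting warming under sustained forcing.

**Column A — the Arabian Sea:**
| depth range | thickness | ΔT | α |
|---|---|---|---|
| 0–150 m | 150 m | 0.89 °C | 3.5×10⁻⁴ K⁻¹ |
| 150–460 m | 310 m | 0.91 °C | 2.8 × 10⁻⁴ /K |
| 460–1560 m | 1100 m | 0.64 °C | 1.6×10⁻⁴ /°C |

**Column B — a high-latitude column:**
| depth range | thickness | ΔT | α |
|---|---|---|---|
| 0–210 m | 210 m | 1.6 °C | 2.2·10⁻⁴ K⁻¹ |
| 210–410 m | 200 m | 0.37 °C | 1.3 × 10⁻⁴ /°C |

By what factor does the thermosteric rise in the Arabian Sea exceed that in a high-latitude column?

A 3.5×10⁻⁴ × 150 × 0.89 = 0.046725 m
A Layer 2: 0.91 × 2.8×10⁻⁴ × 310 = 0.078988 m
A 1100 × 0.64 × 1.6×10⁻⁴ = 0.11264 m
A total: 0.238353 m
B 0–210 m: 1.6 × 2.2×10⁻⁴ × 210 = 0.07392 m
B 210–410 m: 200 × 1.3×10⁻⁴ × 0.37 = 0.00962 m
B total: 0.08354 m
Ratio: 0.238353 / 0.08354 ≈ 2.853

2.9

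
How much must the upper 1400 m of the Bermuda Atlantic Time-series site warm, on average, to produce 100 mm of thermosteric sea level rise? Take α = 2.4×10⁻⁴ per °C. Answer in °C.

ΔT = Δh/(αH) = 0.1 / (2.4×10⁻⁴ × 1400) ≈ 0.2976 °C

ΔT ≈ 0.30 °C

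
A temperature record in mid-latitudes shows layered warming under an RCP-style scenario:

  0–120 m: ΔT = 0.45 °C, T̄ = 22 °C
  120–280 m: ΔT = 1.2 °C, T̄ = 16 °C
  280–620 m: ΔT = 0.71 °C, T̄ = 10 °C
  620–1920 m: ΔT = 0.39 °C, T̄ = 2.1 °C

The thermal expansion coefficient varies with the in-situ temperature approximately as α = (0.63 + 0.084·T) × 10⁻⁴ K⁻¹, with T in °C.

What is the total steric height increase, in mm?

Layer 1: α = (0.63 + 0.084×22)×10⁻⁴ = 2.478×10⁻⁴ K⁻¹
Layer 2: α = (0.63 + 0.084×16)×10⁻⁴ = 1.974×10⁻⁴ K⁻¹
Layer 3: α = (0.63 + 0.084×10)×10⁻⁴ = 1.47×10⁻⁴ K⁻¹
Layer 4: α = (0.63 + 0.084×2.1)×10⁻⁴ = 0.8064×10⁻⁴ K⁻¹
Layer 1: 120 × 2.478×10⁻⁴ × 0.45 = 0.0133812 m
Layer 2: 1.2 × 1.974×10⁻⁴ × 160 = 0.0379008 m
1.47×10⁻⁴ × 0.71 × 340 = 0.0354858 m
1300 × 0.39 × 0.8064×10⁻⁴ = 0.04088448 m
Δh = 0.0133812 + 0.0379008 + 0.0354858 + 0.04088448 = 0.12765228 m

Δh ≈ 128 mm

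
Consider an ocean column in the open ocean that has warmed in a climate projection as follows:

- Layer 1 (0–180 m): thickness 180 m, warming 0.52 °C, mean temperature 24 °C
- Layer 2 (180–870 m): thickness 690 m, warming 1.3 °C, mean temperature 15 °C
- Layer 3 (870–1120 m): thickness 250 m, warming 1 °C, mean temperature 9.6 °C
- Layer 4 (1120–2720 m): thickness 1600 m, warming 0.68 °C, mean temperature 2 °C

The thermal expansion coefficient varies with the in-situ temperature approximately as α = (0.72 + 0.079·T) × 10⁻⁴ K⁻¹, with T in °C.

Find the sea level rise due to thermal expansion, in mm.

Δh ≈ 328 mm

Layer 1: α = (0.72 + 0.079×24)×10⁻⁴ = 2.616×10⁻⁴ K⁻¹
Layer 2: α = (0.72 + 0.079×15)×10⁻⁴ = 1.905×10⁻⁴ K⁻¹
Layer 3: α = (0.72 + 0.079×9.6)×10⁻⁴ = 1.4784×10⁻⁴ K⁻¹
Layer 4: α = (0.72 + 0.079×2)×10⁻⁴ = 0.878×10⁻⁴ K⁻¹
0–180 m: 0.52 × 2.616×10⁻⁴ × 180 = 0.02448576 m
180–870 m: 1.3 × 1.905×10⁻⁴ × 690 = 0.1708785 m
870–1120 m: 1 × 1.4784×10⁻⁴ × 250 = 0.03696 m
1120–2720 m: 1600 × 0.878×10⁻⁴ × 0.68 = 0.0955264 m
Δh = 0.02448576 + 0.1708785 + 0.03696 + 0.0955264 = 0.32785066 m ≈ 328 mm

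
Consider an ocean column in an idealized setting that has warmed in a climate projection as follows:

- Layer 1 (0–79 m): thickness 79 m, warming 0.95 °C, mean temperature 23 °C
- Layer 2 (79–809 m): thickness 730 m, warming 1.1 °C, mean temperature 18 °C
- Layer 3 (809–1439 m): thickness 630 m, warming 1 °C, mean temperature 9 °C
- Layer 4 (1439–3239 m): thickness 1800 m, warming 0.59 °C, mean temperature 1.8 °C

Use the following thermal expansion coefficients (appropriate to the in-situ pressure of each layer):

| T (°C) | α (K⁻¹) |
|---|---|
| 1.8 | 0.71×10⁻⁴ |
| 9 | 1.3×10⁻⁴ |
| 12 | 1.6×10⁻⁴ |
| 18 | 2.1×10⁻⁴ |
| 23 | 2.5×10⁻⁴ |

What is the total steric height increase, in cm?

34.5 cm of thermosteric rise

Layer 1 at 23 °C → α = 2.5×10⁻⁴ K⁻¹
Layer 2 at 18 °C → α = 2.1×10⁻⁴ K⁻¹
Layer 3 at 9 °C → α = 1.3×10⁻⁴ K⁻¹
Layer 4 at 1.8 °C → α = 0.71×10⁻⁴ K⁻¹
2.5×10⁻⁴ × 0.95 × 79 = 0.0187625 m
2.1×10⁻⁴ × 1.1 × 730 = 0.16863 m
Layer 3: 630 × 1.3×10⁻⁴ × 1 = 0.08190 m
1439–3239 m: 0.59 × 0.71×10⁻⁴ × 1800 = 0.075402 m
Δh = 0.0187625 + 0.16863 + 0.08190 + 0.075402 = 0.3446945 m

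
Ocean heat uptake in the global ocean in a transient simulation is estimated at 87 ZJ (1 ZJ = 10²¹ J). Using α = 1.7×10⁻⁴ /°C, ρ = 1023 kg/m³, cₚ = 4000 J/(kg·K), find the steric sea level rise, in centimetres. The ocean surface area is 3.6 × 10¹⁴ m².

Per unit area: Q = 87×10²¹ / (3.6×10¹⁴) ≈ 2.417×10⁸ J/m²
Δh = αQ/(ρcₚ) = 1.7×10⁻⁴ × 2.417×10⁸ / (1023 × 4000) ≈ 0.010041 m

Δh ≈ 1.00 cm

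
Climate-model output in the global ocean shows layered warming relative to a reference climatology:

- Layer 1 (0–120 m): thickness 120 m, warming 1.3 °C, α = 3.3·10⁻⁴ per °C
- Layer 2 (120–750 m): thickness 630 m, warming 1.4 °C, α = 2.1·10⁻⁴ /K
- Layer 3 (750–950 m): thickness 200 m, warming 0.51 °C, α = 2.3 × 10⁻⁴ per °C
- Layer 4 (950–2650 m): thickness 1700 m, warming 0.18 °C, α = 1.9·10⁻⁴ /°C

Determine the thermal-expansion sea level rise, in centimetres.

31.8 cm

3.3×10⁻⁴ × 1.3 × 120 = 0.05148 m
Layer 2: 630 × 1.4 × 2.1×10⁻⁴ = 0.18522 m
Layer 3: 2.3×10⁻⁴ × 200 × 0.51 = 0.02346 m
950–2650 m: 1.9×10⁻⁴ × 1700 × 0.18 = 0.05814 m
Δh = 0.05148 + 0.18522 + 0.02346 + 0.05814 = 0.31830 m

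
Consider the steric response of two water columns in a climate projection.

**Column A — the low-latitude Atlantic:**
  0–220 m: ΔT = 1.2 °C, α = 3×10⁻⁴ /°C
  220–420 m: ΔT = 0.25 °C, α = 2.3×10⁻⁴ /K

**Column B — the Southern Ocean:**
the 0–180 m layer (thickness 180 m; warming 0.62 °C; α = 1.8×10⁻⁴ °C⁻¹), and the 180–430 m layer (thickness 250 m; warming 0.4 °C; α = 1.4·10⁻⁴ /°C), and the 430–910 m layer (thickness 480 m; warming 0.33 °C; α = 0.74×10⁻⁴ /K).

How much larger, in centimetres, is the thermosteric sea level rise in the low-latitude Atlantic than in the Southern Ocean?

A 0–220 m: 1.2 × 220 × 3×10⁻⁴ = 0.07920 m
A 0.25 × 200 × 2.3×10⁻⁴ = 0.01150 m
A total: 0.09070 m
B 0–180 m: 0.62 × 180 × 1.8×10⁻⁴ = 0.020088 m
B 180–430 m: 1.4×10⁻⁴ × 250 × 0.4 = 0.01400 m
B 0.33 × 480 × 0.74×10⁻⁴ = 0.0117216 m
B total: 0.0458096 m
Difference: 0.09070 − 0.0458096 = 0.0448904 m

4.5 cm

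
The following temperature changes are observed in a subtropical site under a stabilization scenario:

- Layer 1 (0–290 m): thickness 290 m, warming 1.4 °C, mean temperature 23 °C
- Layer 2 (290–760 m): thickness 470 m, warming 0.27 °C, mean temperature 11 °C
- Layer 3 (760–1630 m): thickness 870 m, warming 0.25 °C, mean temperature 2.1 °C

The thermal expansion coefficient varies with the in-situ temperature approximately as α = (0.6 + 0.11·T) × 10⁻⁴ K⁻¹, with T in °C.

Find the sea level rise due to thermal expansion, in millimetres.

about 168 mm

Layer 1: α = (0.6 + 0.11×23)×10⁻⁴ = 3.13×10⁻⁴ K⁻¹
Layer 2: α = (0.6 + 0.11×11)×10⁻⁴ = 1.81×10⁻⁴ K⁻¹
Layer 3: α = (0.6 + 0.11×2.1)×10⁻⁴ = 0.831×10⁻⁴ K⁻¹
0–290 m: 3.13×10⁻⁴ × 1.4 × 290 = 0.127078 m
Layer 2: 1.81×10⁻⁴ × 470 × 0.27 = 0.0229689 m
870 × 0.25 × 0.831×10⁻⁴ = 0.01807425 m
Δh = 0.127078 + 0.0229689 + 0.01807425 = 0.16812115 m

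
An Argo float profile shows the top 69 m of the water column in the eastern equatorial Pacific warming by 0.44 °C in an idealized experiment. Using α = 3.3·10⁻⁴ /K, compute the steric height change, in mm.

Δh = αΔT·H = 3.3×10⁻⁴ × 0.44 × 69 = 0.0100188 m

10 mm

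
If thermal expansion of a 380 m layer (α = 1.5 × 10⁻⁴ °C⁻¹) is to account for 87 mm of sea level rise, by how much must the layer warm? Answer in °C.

ΔT = Δh/(αH) = 0.087 / (1.5×10⁻⁴ × 380) ≈ 1.526 °C

1.53 °C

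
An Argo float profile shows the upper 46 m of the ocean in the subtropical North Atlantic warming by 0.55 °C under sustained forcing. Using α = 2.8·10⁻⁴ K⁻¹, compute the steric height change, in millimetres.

Δh = αΔT·H = 2.8×10⁻⁴ × 0.55 × 46 = 0.007084 m

7.08 mm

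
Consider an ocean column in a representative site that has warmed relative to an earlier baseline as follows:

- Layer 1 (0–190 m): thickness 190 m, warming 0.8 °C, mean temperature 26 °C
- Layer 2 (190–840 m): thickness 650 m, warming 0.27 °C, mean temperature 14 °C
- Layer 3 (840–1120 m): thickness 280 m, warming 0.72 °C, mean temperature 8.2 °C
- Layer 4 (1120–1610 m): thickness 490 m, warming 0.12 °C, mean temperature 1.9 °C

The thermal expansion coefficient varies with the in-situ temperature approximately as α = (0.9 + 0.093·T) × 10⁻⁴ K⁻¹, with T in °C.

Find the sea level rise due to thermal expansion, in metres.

Layer 1: α = (0.9 + 0.093×26)×10⁻⁴ = 3.318×10⁻⁴ K⁻¹
Layer 2: α = (0.9 + 0.093×14)×10⁻⁴ = 2.202×10⁻⁴ K⁻¹
Layer 3: α = (0.9 + 0.093×8.2)×10⁻⁴ = 1.6626×10⁻⁴ K⁻¹
Layer 4: α = (0.9 + 0.093×1.9)×10⁻⁴ = 1.0767×10⁻⁴ K⁻¹
Layer 1: 0.8 × 190 × 3.318×10⁻⁴ = 0.0504336 m
190–840 m: 2.202×10⁻⁴ × 0.27 × 650 = 0.0386451 m
840–1120 m: 0.72 × 1.6626×10⁻⁴ × 280 = 0.033518016 m
1.0767×10⁻⁴ × 490 × 0.12 = 0.006330996 m
Δh = 0.0504336 + 0.0386451 + 0.033518016 + 0.006330996 = 0.128927712 m ≈ 0.129 m

0.129 m of thermosteric rise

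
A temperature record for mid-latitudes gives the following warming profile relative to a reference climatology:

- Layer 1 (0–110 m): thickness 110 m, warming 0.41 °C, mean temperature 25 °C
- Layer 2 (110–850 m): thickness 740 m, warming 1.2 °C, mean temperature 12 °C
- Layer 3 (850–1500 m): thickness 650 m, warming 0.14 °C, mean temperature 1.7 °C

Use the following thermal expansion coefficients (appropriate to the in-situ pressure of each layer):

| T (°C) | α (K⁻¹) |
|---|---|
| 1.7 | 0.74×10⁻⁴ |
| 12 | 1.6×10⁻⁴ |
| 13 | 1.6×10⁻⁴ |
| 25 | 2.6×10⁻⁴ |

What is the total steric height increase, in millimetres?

about 160 mm

Layer 1 at 25 °C → α = 2.6×10⁻⁴ K⁻¹
Layer 2 at 12 °C → α = 1.6×10⁻⁴ K⁻¹
Layer 3 at 1.7 °C → α = 0.74×10⁻⁴ K⁻¹
Layer 1: 2.6×10⁻⁴ × 110 × 0.41 = 0.011726 m
110–850 m: 740 × 1.2 × 1.6×10⁻⁴ = 0.14208 m
850–1500 m: 0.14 × 0.74×10⁻⁴ × 650 = 0.006734 m
Δh = 0.011726 + 0.14208 + 0.006734 = 0.16054 m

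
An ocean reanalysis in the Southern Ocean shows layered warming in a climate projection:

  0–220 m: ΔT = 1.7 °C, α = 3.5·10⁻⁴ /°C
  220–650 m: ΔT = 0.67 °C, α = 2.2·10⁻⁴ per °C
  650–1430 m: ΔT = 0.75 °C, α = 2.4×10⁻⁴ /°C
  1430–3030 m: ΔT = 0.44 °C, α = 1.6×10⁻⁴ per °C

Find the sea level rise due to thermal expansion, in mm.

Δh = 447 mm

Layer 1: 220 × 3.5×10⁻⁴ × 1.7 = 0.13090 m
220–650 m: 430 × 0.67 × 2.2×10⁻⁴ = 0.063382 m
650–1430 m: 0.75 × 2.4×10⁻⁴ × 780 = 0.14040 m
1430–3030 m: 0.44 × 1.6×10⁻⁴ × 1600 = 0.11264 m
Δh = 0.13090 + 0.063382 + 0.14040 + 0.11264 = 0.447322 m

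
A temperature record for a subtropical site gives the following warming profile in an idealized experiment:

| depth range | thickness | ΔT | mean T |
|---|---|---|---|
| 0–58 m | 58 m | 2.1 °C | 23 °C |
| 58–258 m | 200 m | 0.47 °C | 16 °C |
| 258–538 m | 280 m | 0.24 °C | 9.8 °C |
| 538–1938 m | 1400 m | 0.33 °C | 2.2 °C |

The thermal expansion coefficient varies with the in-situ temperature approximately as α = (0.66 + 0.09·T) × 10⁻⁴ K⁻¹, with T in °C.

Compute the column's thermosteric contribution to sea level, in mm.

Layer 1: α = (0.66 + 0.09×23)×10⁻⁴ = 2.73×10⁻⁴ K⁻¹
Layer 2: α = (0.66 + 0.09×16)×10⁻⁴ = 2.1×10⁻⁴ K⁻¹
Layer 3: α = (0.66 + 0.09×9.8)×10⁻⁴ = 1.542×10⁻⁴ K⁻¹
Layer 4: α = (0.66 + 0.09×2.2)×10⁻⁴ = 0.858×10⁻⁴ K⁻¹
Layer 1: 2.73×10⁻⁴ × 2.1 × 58 = 0.0332514 m
Layer 2: 2.1×10⁻⁴ × 200 × 0.47 = 0.01974 m
Layer 3: 0.24 × 1.542×10⁻⁴ × 280 = 0.01036224 m
Layer 4: 1400 × 0.858×10⁻⁴ × 0.33 = 0.0396396 m
Δh = 0.0332514 + 0.01974 + 0.01036224 + 0.0396396 = 0.10299324 m

100 mm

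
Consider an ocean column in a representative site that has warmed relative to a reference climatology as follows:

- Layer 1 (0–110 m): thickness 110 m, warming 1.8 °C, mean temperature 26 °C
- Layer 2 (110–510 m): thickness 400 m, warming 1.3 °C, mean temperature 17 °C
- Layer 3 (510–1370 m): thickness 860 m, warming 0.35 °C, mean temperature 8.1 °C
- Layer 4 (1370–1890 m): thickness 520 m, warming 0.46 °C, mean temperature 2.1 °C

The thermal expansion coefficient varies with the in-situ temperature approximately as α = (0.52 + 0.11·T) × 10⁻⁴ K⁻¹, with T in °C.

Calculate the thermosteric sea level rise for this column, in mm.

Layer 1: α = (0.52 + 0.11×26)×10⁻⁴ = 3.38×10⁻⁴ K⁻¹
Layer 2: α = (0.52 + 0.11×17)×10⁻⁴ = 2.39×10⁻⁴ K⁻¹
Layer 3: α = (0.52 + 0.11×8.1)×10⁻⁴ = 1.411×10⁻⁴ K⁻¹
Layer 4: α = (0.52 + 0.11×2.1)×10⁻⁴ = 0.751×10⁻⁴ K⁻¹
110 × 1.8 × 3.38×10⁻⁴ = 0.066924 m
110–510 m: 2.39×10⁻⁴ × 1.3 × 400 = 0.12428 m
860 × 0.35 × 1.411×10⁻⁴ = 0.0424711 m
0.46 × 0.751×10⁻⁴ × 520 = 0.01796392 m
Δh = 0.066924 + 0.12428 + 0.0424711 + 0.01796392 = 0.25163902 m ≈ 250 mm

250 mm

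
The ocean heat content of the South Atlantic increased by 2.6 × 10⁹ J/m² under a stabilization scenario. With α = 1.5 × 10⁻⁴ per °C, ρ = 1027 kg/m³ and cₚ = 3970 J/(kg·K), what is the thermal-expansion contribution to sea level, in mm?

95.7 mm

Δh = αQ/(ρcₚ) = 1.5×10⁻⁴ × 2.6×10⁹ / (1027 × 3970) ≈ 0.095654 m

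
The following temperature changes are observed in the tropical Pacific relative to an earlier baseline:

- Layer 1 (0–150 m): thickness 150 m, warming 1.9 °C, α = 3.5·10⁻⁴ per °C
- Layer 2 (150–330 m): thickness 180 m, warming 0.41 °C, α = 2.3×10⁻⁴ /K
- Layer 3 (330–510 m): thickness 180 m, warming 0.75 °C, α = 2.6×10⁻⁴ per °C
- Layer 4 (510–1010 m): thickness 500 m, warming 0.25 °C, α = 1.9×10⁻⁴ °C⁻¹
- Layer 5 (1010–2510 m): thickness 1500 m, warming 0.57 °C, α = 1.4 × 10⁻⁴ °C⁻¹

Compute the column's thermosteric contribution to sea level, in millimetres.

Δh ≈ 295 mm

Layer 1: 1.9 × 150 × 3.5×10⁻⁴ = 0.09975 m
150–330 m: 0.41 × 2.3×10⁻⁴ × 180 = 0.016974 m
180 × 2.6×10⁻⁴ × 0.75 = 0.03510 m
Layer 4: 1.9×10⁻⁴ × 0.25 × 500 = 0.02375 m
1500 × 0.57 × 1.4×10⁻⁴ = 0.11970 m
Δh = 0.09975 + 0.016974 + 0.03510 + 0.02375 + 0.11970 = 0.295274 m ≈ 295 mm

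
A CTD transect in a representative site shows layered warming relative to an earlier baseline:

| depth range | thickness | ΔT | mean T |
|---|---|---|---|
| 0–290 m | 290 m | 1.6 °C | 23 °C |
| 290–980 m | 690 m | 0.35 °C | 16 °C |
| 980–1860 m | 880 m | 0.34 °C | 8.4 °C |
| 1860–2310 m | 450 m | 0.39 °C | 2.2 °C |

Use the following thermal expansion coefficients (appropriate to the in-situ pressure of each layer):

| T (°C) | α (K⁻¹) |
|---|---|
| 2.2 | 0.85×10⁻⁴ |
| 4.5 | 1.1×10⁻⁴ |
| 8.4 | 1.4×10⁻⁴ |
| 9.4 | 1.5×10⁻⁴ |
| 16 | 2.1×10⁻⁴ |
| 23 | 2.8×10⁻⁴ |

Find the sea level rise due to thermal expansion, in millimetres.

Layer 1 at 23 °C → α = 2.8×10⁻⁴ K⁻¹
Layer 2 at 16 °C → α = 2.1×10⁻⁴ K⁻¹
Layer 3 at 8.4 °C → α = 1.4×10⁻⁴ K⁻¹
Layer 4 at 2.2 °C → α = 0.85×10⁻⁴ K⁻¹
0–290 m: 1.6 × 2.8×10⁻⁴ × 290 = 0.12992 m
Layer 2: 690 × 2.1×10⁻⁴ × 0.35 = 0.050715 m
980–1860 m: 1.4×10⁻⁴ × 0.34 × 880 = 0.041888 m
Layer 4: 0.39 × 450 × 0.85×10⁻⁴ = 0.0149175 m
Δh = 0.12992 + 0.050715 + 0.041888 + 0.0149175 = 0.2374405 m

Δh ≈ 237 mm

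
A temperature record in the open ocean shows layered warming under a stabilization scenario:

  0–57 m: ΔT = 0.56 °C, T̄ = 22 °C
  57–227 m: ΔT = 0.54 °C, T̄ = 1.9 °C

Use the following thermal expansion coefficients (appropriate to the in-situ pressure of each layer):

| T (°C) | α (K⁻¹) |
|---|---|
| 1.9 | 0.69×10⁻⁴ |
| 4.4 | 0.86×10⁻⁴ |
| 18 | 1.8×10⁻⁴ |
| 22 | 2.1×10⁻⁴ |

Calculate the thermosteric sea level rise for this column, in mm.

Δh ≈ 13.0 mm

Layer 1 at 22 °C → α = 2.1×10⁻⁴ K⁻¹
Layer 2 at 1.9 °C → α = 0.69×10⁻⁴ K⁻¹
Layer 1: 0.56 × 57 × 2.1×10⁻⁴ = 0.0067032 m
0.69×10⁻⁴ × 0.54 × 170 = 0.0063342 m
Δh = 0.0067032 + 0.0063342 = 0.0130374 m ≈ 13.0 mm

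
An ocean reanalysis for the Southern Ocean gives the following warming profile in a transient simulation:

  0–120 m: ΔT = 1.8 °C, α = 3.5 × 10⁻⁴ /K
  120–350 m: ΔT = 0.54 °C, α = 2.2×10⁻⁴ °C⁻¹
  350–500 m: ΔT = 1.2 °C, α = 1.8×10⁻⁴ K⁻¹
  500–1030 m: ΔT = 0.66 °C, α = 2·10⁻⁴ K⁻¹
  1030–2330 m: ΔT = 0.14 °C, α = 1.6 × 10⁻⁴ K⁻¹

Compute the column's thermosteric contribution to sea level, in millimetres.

Layer 1: 1.8 × 3.5×10⁻⁴ × 120 = 0.07560 m
230 × 2.2×10⁻⁴ × 0.54 = 0.027324 m
150 × 1.2 × 1.8×10⁻⁴ = 0.03240 m
530 × 2×10⁻⁴ × 0.66 = 0.06996 m
Layer 5: 0.14 × 1.6×10⁻⁴ × 1300 = 0.02912 m
Δh = 0.07560 + 0.027324 + 0.03240 + 0.06996 + 0.02912 = 0.234404 m

Δh = 230 mm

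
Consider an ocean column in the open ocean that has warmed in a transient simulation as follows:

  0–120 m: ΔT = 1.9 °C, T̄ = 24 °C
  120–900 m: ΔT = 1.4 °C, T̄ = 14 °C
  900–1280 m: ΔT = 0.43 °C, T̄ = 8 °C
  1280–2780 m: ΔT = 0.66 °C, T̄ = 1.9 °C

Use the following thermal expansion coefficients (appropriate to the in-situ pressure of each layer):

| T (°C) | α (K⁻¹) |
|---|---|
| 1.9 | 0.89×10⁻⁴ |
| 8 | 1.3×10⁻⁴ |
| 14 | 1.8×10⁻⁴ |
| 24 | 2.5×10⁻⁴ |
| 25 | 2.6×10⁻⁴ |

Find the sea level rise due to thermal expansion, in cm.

36.3 cm

Layer 1 at 24 °C → α = 2.5×10⁻⁴ K⁻¹
Layer 2 at 14 °C → α = 1.8×10⁻⁴ K⁻¹
Layer 3 at 8 °C → α = 1.3×10⁻⁴ K⁻¹
Layer 4 at 1.9 °C → α = 0.89×10⁻⁴ K⁻¹
Layer 1: 120 × 1.9 × 2.5×10⁻⁴ = 0.05700 m
780 × 1.8×10⁻⁴ × 1.4 = 0.19656 m
900–1280 m: 380 × 0.43 × 1.3×10⁻⁴ = 0.021242 m
Layer 4: 0.89×10⁻⁴ × 1500 × 0.66 = 0.08811 m
Δh = 0.05700 + 0.19656 + 0.021242 + 0.08811 = 0.362912 m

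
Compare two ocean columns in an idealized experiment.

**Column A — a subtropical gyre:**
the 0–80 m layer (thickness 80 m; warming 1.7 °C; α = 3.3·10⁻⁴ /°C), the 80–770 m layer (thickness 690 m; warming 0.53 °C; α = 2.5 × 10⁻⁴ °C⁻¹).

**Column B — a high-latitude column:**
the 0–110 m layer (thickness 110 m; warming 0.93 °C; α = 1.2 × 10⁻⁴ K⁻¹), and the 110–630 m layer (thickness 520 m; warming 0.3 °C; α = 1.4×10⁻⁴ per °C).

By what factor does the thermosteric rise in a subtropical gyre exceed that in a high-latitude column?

a factor of 4.00

A 3.3×10⁻⁴ × 1.7 × 80 = 0.04488 m
A Layer 2: 2.5×10⁻⁴ × 690 × 0.53 = 0.091425 m
A total: 0.136305 m
B 0–110 m: 110 × 1.2×10⁻⁴ × 0.93 = 0.012276 m
B 0.3 × 1.4×10⁻⁴ × 520 = 0.02184 m
B total: 0.034116 m
Ratio: 0.136305 / 0.034116 ≈ 3.995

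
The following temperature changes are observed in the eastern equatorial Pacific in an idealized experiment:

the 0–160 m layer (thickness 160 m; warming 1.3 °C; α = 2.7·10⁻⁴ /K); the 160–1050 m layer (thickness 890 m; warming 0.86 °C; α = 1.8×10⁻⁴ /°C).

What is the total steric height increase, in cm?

19.4 cm

Layer 1: 160 × 1.3 × 2.7×10⁻⁴ = 0.05616 m
Layer 2: 890 × 1.8×10⁻⁴ × 0.86 = 0.137772 m
Δh = 0.05616 + 0.137772 = 0.193932 m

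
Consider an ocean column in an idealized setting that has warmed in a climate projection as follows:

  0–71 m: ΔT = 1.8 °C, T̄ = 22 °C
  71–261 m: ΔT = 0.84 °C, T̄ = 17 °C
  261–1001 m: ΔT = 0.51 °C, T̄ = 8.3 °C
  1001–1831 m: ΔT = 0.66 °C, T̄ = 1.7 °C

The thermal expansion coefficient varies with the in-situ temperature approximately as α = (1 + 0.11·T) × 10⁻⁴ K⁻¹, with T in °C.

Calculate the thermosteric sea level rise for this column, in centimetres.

Layer 1: α = (1 + 0.11×22)×10⁻⁴ = 3.42×10⁻⁴ K⁻¹
Layer 2: α = (1 + 0.11×17)×10⁻⁴ = 2.87×10⁻⁴ K⁻¹
Layer 3: α = (1 + 0.11×8.3)×10⁻⁴ = 1.913×10⁻⁴ K⁻¹
Layer 4: α = (1 + 0.11×1.7)×10⁻⁴ = 1.187×10⁻⁴ K⁻¹
3.42×10⁻⁴ × 71 × 1.8 = 0.0437076 m
Layer 2: 0.84 × 2.87×10⁻⁴ × 190 = 0.0458052 m
261–1001 m: 0.51 × 740 × 1.913×10⁻⁴ = 0.07219662 m
Layer 4: 0.66 × 1.187×10⁻⁴ × 830 = 0.06502386 m
Δh = 0.0437076 + 0.0458052 + 0.07219662 + 0.06502386 = 0.22673328 m

Δh ≈ 22.7 cm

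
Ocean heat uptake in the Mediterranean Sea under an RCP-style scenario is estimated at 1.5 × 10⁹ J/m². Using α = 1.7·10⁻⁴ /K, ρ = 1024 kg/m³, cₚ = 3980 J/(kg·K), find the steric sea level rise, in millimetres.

Δh ≈ 62.6 mm

Δh = αQ/(ρcₚ) = 1.7×10⁻⁴ × 1.5×10⁹ / (1024 × 3980) ≈ 0.062569 m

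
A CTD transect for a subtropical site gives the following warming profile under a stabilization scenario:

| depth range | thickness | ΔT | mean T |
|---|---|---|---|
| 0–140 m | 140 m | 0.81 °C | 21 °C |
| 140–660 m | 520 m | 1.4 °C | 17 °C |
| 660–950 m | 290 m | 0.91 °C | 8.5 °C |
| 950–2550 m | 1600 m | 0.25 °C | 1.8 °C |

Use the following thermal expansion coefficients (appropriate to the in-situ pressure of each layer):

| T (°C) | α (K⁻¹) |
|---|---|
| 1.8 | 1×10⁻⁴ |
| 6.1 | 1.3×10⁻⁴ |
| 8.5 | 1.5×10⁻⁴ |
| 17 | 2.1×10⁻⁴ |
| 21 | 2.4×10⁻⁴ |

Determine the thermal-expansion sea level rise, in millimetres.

Layer 1 at 21 °C → α = 2.4×10⁻⁴ K⁻¹
Layer 2 at 17 °C → α = 2.1×10⁻⁴ K⁻¹
Layer 3 at 8.5 °C → α = 1.5×10⁻⁴ K⁻¹
Layer 4 at 1.8 °C → α = 1×10⁻⁴ K⁻¹
Layer 1: 0.81 × 140 × 2.4×10⁻⁴ = 0.027216 m
140–660 m: 2.1×10⁻⁴ × 520 × 1.4 = 0.15288 m
660–950 m: 0.91 × 1.5×10⁻⁴ × 290 = 0.039585 m
Layer 4: 1600 × 1×10⁻⁴ × 0.25 = 0.04000 m
Δh = 0.027216 + 0.15288 + 0.039585 + 0.04000 = 0.259681 m

about 260 mm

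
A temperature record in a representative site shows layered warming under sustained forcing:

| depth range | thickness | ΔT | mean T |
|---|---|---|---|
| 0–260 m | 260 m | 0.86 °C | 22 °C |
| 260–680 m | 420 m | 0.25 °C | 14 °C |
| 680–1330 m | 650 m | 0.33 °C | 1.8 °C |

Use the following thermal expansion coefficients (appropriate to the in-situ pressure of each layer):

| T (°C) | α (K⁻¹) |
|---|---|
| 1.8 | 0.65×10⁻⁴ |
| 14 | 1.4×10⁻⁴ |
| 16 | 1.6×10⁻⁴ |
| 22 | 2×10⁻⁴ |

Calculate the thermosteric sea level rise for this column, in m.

Layer 1 at 22 °C → α = 2×10⁻⁴ K⁻¹
Layer 2 at 14 °C → α = 1.4×10⁻⁴ K⁻¹
Layer 3 at 1.8 °C → α = 0.65×10⁻⁴ K⁻¹
Layer 1: 2×10⁻⁴ × 260 × 0.86 = 0.04472 m
Layer 2: 420 × 0.25 × 1.4×10⁻⁴ = 0.01470 m
0.33 × 0.65×10⁻⁴ × 650 = 0.0139425 m
Δh = 0.04472 + 0.01470 + 0.0139425 = 0.0733625 m ≈ 0.0734 m

Δh ≈ 0.0734 m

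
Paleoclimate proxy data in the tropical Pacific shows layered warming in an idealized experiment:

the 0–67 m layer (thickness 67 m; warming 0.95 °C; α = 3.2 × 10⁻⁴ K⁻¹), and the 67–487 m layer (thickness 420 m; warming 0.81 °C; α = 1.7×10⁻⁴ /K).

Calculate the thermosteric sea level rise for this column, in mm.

Layer 1: 3.2×10⁻⁴ × 0.95 × 67 = 0.020368 m
67–487 m: 420 × 0.81 × 1.7×10⁻⁴ = 0.057834 m
Δh = 0.020368 + 0.057834 = 0.078202 m ≈ 78 mm

78 mm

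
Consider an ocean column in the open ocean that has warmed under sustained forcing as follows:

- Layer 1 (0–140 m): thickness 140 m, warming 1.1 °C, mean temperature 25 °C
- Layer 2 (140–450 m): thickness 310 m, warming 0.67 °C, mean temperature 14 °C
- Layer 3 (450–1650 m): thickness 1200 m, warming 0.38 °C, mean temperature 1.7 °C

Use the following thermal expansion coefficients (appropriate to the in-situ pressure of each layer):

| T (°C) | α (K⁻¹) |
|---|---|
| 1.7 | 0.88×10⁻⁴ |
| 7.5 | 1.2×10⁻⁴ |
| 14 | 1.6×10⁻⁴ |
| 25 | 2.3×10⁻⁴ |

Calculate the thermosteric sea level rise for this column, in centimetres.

about 10.9 cm

Layer 1 at 25 °C → α = 2.3×10⁻⁴ K⁻¹
Layer 2 at 14 °C → α = 1.6×10⁻⁴ K⁻¹
Layer 3 at 1.7 °C → α = 0.88×10⁻⁴ K⁻¹
Layer 1: 1.1 × 2.3×10⁻⁴ × 140 = 0.03542 m
140–450 m: 310 × 1.6×10⁻⁴ × 0.67 = 0.033232 m
450–1650 m: 1200 × 0.88×10⁻⁴ × 0.38 = 0.040128 m
Δh = 0.03542 + 0.033232 + 0.040128 = 0.10878 m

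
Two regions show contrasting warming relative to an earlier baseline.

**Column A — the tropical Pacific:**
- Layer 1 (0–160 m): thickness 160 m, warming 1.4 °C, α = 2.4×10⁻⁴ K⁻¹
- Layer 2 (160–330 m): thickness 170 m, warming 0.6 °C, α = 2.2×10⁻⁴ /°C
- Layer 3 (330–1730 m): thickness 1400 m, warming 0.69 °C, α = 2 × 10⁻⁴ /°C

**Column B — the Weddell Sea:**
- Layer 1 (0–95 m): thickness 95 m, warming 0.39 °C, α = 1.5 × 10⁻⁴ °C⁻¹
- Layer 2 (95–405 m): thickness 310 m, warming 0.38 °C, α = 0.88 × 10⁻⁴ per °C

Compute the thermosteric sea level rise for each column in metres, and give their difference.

A 1.4 × 160 × 2.4×10⁻⁴ = 0.05376 m
A Layer 2: 2.2×10⁻⁴ × 170 × 0.6 = 0.02244 m
A Layer 3: 1400 × 2×10⁻⁴ × 0.69 = 0.19320 m
A total: 0.26940 m
B 0–95 m: 0.39 × 1.5×10⁻⁴ × 95 = 0.0055575 m
B Layer 2: 310 × 0.38 × 0.88×10⁻⁴ = 0.0103664 m
B total: 0.0159239 m
Difference: 0.26940 − 0.0159239 = 0.2534761 m

Δh_A ≈ 0.269 m, Δh_B ≈ 0.0159 m; difference ≈ 0.253 m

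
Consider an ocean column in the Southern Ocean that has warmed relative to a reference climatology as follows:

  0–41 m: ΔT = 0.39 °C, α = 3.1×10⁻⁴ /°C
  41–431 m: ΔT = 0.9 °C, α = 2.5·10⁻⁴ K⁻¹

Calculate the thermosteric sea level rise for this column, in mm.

about 92.7 mm

0–41 m: 0.39 × 41 × 3.1×10⁻⁴ = 0.0049569 m
Layer 2: 2.5×10⁻⁴ × 0.9 × 390 = 0.08775 m
Δh = 0.0049569 + 0.08775 = 0.0927069 m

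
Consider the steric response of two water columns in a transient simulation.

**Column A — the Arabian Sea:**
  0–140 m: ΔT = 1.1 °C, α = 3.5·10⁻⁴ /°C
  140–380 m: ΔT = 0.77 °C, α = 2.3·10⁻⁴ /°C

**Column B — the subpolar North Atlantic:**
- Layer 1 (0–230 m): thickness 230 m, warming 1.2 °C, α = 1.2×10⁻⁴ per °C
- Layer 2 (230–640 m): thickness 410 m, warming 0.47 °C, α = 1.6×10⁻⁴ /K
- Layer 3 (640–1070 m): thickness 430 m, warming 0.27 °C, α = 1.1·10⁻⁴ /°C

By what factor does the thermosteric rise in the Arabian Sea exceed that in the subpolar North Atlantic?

A 0–140 m: 1.1 × 140 × 3.5×10⁻⁴ = 0.05390 m
A Layer 2: 2.3×10⁻⁴ × 0.77 × 240 = 0.042504 m
A total: 0.096404 m
B 0–230 m: 1.2 × 1.2×10⁻⁴ × 230 = 0.03312 m
B 230–640 m: 1.6×10⁻⁴ × 0.47 × 410 = 0.030832 m
B 1.1×10⁻⁴ × 430 × 0.27 = 0.012771 m
B total: 0.076723 m
Ratio: 0.096404 / 0.076723 ≈ 1.257

≈ 1.26×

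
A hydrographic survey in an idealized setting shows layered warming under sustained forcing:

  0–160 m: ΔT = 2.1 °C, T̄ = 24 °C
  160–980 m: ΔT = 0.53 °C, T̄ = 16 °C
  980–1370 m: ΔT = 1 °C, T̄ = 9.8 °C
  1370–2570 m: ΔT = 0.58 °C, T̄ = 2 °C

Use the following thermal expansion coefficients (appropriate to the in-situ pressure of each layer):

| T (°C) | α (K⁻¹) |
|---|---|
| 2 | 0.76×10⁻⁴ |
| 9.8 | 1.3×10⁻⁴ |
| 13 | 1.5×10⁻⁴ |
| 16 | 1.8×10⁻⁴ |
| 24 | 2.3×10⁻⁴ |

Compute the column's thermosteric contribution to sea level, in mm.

259 mm of thermosteric rise

Layer 1 at 24 °C → α = 2.3×10⁻⁴ K⁻¹
Layer 2 at 16 °C → α = 1.8×10⁻⁴ K⁻¹
Layer 3 at 9.8 °C → α = 1.3×10⁻⁴ K⁻¹
Layer 4 at 2 °C → α = 0.76×10⁻⁴ K⁻¹
2.3×10⁻⁴ × 160 × 2.1 = 0.07728 m
Layer 2: 1.8×10⁻⁴ × 0.53 × 820 = 0.078228 m
1.3×10⁻⁴ × 1 × 390 = 0.05070 m
1200 × 0.76×10⁻⁴ × 0.58 = 0.052896 m
Δh = 0.07728 + 0.078228 + 0.05070 + 0.052896 = 0.259104 m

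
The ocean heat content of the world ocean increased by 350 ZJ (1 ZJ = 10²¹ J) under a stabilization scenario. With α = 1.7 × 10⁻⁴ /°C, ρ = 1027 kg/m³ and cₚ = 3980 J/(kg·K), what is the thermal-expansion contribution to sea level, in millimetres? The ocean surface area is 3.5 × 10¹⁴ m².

Per unit area: Q = 350×10²¹ / (3.5×10¹⁴) = 1×10⁹ J/m²
Δh = αQ/(ρcₚ) = 1.7×10⁻⁴ × 1×10⁹ / (1027 × 3980) ≈ 0.041591 m

about 41.6 mm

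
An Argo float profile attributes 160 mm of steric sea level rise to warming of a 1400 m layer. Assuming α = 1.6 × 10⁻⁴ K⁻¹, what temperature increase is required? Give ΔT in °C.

0.714 °C

ΔT = Δh/(αH) = 0.16 / (1.6×10⁻⁴ × 1400) ≈ 0.7143 °C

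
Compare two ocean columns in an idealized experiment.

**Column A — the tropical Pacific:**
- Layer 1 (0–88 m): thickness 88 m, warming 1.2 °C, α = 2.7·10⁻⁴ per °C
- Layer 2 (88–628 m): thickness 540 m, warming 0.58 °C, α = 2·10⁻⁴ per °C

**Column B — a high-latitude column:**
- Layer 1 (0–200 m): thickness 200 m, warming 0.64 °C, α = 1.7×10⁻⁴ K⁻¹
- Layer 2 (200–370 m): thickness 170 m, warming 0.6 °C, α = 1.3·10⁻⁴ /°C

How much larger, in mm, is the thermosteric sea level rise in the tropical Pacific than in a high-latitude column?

56 mm

A 2.7×10⁻⁴ × 88 × 1.2 = 0.028512 m
A Layer 2: 0.58 × 540 × 2×10⁻⁴ = 0.06264 m
A total: 0.091152 m
B 0–200 m: 200 × 1.7×10⁻⁴ × 0.64 = 0.02176 m
B 1.3×10⁻⁴ × 170 × 0.6 = 0.01326 m
B total: 0.03502 m
Difference: 0.091152 − 0.03502 = 0.056132 m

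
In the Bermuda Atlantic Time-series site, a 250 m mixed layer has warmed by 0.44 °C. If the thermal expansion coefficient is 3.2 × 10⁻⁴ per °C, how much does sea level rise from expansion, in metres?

Δh ≈ 0.0352 m

Δh = αΔT·H = 3.2×10⁻⁴ × 0.44 × 250 = 0.03520 m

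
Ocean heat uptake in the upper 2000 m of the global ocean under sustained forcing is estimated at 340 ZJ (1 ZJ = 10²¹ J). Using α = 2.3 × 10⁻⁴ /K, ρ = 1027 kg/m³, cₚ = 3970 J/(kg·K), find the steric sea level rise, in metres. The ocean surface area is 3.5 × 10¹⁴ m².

Per unit area: Q = 340×10²¹ / (3.5×10¹⁴) ≈ 9.714×10⁸ J/m²
Δh = αQ/(ρcₚ) = 2.3×10⁻⁴ × 9.714×10⁸ / (1027 × 3970) ≈ 0.054798 m

0.0548 m of thermosteric rise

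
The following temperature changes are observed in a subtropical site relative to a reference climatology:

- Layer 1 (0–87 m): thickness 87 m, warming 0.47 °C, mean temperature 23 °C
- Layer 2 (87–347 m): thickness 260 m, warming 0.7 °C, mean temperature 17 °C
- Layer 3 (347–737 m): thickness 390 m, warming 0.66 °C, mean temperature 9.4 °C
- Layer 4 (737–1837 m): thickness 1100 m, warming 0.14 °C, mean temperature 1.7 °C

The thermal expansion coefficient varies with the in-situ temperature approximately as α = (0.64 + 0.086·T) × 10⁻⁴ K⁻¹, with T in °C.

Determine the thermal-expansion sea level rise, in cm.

Layer 1: α = (0.64 + 0.086×23)×10⁻⁴ = 2.618×10⁻⁴ K⁻¹
Layer 2: α = (0.64 + 0.086×17)×10⁻⁴ = 2.102×10⁻⁴ K⁻¹
Layer 3: α = (0.64 + 0.086×9.4)×10⁻⁴ = 1.4484×10⁻⁴ K⁻¹
Layer 4: α = (0.64 + 0.086×1.7)×10⁻⁴ = 0.7862×10⁻⁴ K⁻¹
Layer 1: 87 × 2.618×10⁻⁴ × 0.47 = 0.010705002 m
87–347 m: 2.102×10⁻⁴ × 0.7 × 260 = 0.0382564 m
390 × 0.66 × 1.4484×10⁻⁴ = 0.037281816 m
737–1837 m: 0.7862×10⁻⁴ × 1100 × 0.14 = 0.01210748 m
Δh = 0.010705002 + 0.0382564 + 0.037281816 + 0.01210748 = 0.098350698 m

Δh = 9.84 cm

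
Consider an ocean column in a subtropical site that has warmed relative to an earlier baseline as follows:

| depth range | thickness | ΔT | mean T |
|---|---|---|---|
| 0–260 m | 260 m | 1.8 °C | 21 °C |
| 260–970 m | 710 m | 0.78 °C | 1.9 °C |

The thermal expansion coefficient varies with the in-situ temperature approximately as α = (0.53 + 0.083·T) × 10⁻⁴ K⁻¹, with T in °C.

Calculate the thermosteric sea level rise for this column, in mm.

Layer 1: α = (0.53 + 0.083×21)×10⁻⁴ = 2.273×10⁻⁴ K⁻¹
Layer 2: α = (0.53 + 0.083×1.9)×10⁻⁴ = 0.6877×10⁻⁴ K⁻¹
260 × 1.8 × 2.273×10⁻⁴ = 0.1063764 m
Layer 2: 0.78 × 710 × 0.6877×10⁻⁴ = 0.038084826 m
Δh = 0.1063764 + 0.038084826 = 0.144461226 m ≈ 144 mm

Δh = 144 mm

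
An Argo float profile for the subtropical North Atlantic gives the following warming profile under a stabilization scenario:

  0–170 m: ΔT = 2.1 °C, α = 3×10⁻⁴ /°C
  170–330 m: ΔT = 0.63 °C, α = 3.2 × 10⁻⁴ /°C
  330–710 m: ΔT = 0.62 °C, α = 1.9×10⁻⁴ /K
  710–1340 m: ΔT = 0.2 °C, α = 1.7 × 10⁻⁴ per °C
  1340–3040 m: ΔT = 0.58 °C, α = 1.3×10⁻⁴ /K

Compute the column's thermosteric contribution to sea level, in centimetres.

33.4 cm

0–170 m: 3×10⁻⁴ × 2.1 × 170 = 0.10710 m
0.63 × 160 × 3.2×10⁻⁴ = 0.032256 m
Layer 3: 0.62 × 1.9×10⁻⁴ × 380 = 0.044764 m
1.7×10⁻⁴ × 630 × 0.2 = 0.02142 m
Layer 5: 0.58 × 1700 × 1.3×10⁻⁴ = 0.12818 m
Δh = 0.10710 + 0.032256 + 0.044764 + 0.02142 + 0.12818 = 0.33372 m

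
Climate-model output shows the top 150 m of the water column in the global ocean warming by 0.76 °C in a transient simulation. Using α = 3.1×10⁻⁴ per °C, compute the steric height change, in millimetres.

35.3 mm of thermosteric rise

Δh = αΔT·H = 3.1×10⁻⁴ × 0.76 × 150 = 0.03534 m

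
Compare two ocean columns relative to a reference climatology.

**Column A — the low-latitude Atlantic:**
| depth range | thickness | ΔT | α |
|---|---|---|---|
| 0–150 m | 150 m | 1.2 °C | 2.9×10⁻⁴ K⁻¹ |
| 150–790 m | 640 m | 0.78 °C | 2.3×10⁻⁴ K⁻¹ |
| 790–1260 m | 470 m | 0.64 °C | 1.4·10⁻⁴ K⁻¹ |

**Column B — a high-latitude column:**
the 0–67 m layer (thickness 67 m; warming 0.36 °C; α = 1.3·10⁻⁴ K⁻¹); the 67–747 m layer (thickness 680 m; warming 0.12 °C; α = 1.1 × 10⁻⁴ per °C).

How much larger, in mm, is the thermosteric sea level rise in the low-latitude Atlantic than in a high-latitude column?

A 0–150 m: 150 × 1.2 × 2.9×10⁻⁴ = 0.05220 m
A Layer 2: 2.3×10⁻⁴ × 0.78 × 640 = 0.114816 m
A Layer 3: 0.64 × 470 × 1.4×10⁻⁴ = 0.042112 m
A total: 0.209128 m
B 0.36 × 67 × 1.3×10⁻⁴ = 0.0031356 m
B 1.1×10⁻⁴ × 680 × 0.12 = 0.008976 m
B total: 0.0121116 m
Difference: 0.209128 − 0.0121116 = 0.1970164 m

197 mm larger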